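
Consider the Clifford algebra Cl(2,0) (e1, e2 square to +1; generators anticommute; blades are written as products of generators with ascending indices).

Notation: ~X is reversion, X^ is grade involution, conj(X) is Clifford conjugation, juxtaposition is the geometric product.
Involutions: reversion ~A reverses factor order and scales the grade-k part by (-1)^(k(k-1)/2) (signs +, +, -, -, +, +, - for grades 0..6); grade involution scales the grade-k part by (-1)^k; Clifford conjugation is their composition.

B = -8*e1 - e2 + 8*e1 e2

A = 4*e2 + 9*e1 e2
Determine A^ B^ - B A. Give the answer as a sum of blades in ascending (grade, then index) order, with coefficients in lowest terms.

first term: -76 + 41*e1 - 72*e2 + 32*e1 e2
second term: -76 + 41*e1 - 72*e2 - 32*e1 e2
Answer: 64*e1 e2


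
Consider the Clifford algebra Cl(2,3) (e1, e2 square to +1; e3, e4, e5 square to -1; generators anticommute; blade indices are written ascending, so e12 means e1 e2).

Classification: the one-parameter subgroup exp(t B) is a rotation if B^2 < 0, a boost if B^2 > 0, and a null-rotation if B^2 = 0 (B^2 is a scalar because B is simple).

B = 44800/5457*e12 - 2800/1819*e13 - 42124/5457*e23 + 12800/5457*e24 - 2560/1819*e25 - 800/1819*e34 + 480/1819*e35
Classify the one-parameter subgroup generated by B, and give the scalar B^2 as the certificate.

B^2 term by term: the squares give (44800/5457)^2*(e12)^2 + (-2800/1819)^2*(e13)^2 + (-42124/5457)^2*(e23)^2 + (12800/5457)^2*(e24)^2 + (-2560/1819)^2*(e25)^2 + (-800/1819)^2*(e34)^2 + (480/1819)^2*(e35)^2 = 2007040000/29778849*(-1) + 7840000/3308761*(+1) + 1774431376/29778849*(+1) + 163840000/29778849*(+1) + 6553600/3308761*(+1) + 640000/3308761*(-1) + 230400/3308761*(-1) = 16/9 (each basis 2-blade squares to minus the product of its generators' squares); cross terms between blades sharing an index anticommute and cancel; the commuting (index-disjoint) pairs give grade-4 terms 2*c*c'*(blade product), which cancel blade by blade — e1234: -71680000/9926283 + 71680000/9926283 = 0; e1235: 14336000/3308761 - 14336000/3308761 = 0; e2345: -4096000/3308761 + 4096000/3308761 = 0 — confirming B is simple. So B^2 = 16/9.
Answer: boost, certificate B^2 = 16/9. Check the certificate: B^2 = 16/9, and that sign is decisive whatever form B takes.


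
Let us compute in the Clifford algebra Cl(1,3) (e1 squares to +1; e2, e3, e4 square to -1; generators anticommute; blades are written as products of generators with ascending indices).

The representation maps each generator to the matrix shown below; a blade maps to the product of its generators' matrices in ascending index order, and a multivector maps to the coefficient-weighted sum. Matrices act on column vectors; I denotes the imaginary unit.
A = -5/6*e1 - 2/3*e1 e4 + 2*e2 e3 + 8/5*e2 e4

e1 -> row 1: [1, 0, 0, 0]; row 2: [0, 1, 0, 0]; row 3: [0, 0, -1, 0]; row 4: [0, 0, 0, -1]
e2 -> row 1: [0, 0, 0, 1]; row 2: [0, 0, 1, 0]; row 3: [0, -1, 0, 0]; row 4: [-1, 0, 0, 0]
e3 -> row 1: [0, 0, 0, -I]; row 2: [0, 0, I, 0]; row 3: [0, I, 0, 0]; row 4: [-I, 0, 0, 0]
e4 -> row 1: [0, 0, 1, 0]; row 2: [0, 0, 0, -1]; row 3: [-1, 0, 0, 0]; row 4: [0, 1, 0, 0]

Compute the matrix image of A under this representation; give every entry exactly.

Bivector images (products of the table entries): rho(e1 e4) = rho(e1)rho(e4) = row 1: [0, 0, 1, 0]; row 2: [0, 0, 0, -1]; row 3: [1, 0, 0, 0]; row 4: [0, -1, 0, 0]; rho(e2 e3) = rho(e2)rho(e3) = row 1: [-I, 0, 0, 0]; row 2: [0, I, 0, 0]; row 3: [0, 0, -I, 0]; row 4: [0, 0, 0, I]; rho(e2 e4) = rho(e2)rho(e4) = row 1: [0, 1, 0, 0]; row 2: [-1, 0, 0, 0]; row 3: [0, 0, 0, 1]; row 4: [0, 0, -1, 0].
M = (-5/6)*rho(e1) + (-2/3)*rho(e1 e4) + (2)*rho(e2 e3) + (8/5)*rho(e2 e4), summed entrywise:
Answer: row 1: [-5/6 - 2*I, 8/5, -2/3, 0]; row 2: [-8/5, -5/6 + 2*I, 0, 2/3]; row 3: [-2/3, 0, 5/6 - 2*I, 8/5]; row 4: [0, 2/3, -8/5, 5/6 + 2*I]


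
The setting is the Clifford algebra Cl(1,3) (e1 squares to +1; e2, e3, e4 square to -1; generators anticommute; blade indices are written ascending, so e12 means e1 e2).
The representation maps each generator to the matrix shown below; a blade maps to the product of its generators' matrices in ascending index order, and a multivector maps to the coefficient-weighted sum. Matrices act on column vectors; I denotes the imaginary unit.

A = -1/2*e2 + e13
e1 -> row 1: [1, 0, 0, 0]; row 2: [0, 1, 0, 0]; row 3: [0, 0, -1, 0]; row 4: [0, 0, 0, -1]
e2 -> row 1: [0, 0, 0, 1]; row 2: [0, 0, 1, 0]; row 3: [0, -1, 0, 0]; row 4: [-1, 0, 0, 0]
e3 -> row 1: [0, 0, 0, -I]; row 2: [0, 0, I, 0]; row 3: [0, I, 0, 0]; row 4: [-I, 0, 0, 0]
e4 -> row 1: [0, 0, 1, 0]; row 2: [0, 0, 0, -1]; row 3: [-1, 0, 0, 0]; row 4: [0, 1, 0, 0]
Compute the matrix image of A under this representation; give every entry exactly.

Bivector images (products of the table entries): rho(e13) = rho(e1)rho(e3) = row 1: [0, 0, 0, -I]; row 2: [0, 0, I, 0]; row 3: [0, -I, 0, 0]; row 4: [I, 0, 0, 0].
M = (-1/2)*rho(e2) + (1)*rho(e13), summed entrywise:
Answer: row 1: [0, 0, 0, -1/2 - I]; row 2: [0, 0, -1/2 + I, 0]; row 3: [0, 1/2 - I, 0, 0]; row 4: [1/2 + I, 0, 0, 0]


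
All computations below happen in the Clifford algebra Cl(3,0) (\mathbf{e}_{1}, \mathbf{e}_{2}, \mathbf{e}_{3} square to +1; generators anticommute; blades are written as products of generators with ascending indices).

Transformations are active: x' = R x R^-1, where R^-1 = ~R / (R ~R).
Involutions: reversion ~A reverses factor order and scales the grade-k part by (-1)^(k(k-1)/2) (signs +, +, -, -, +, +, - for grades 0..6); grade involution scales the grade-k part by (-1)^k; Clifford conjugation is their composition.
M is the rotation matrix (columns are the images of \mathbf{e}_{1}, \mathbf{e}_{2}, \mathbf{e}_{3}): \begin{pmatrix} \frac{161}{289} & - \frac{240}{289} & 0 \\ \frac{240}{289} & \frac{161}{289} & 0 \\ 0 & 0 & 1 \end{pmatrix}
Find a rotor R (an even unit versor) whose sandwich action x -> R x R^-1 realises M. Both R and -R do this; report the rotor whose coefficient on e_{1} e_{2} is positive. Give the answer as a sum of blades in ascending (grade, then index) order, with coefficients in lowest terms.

Method: write R = a + b12*e_{1} e_{2} + b13*e_{1} e_{3} + b23*e_{2} e_{3} with a^2 + b12^2 + b13^2 + b23^2 = 1 (so R^-1 = ~R). Expanding the columns R e_j ~R gives tr M = 4a^2 - 1 and, from the antisymmetric part, M21 - M12 = -4a*b12, M13 - M31 = 4a*b13, M32 - M23 = -4a*b23.
Here tr M = \frac{611}{289}, so a^2 = (1 + tr M)/4 = \frac{225}{289} and a = ±\frac{15}{17}. Taking a = \frac{15}{17}: M21 - M12 = \frac{480}{289}, M13 - M31 = 0, M32 - M23 = 0, giving b12 = -\frac{8}{17}, b13 = 0, b23 = 0, i.e. R = \frac{15}{17} - \frac{8}{17} e_{1} e_{2}.
Its e_{1} e_{2} coefficient is negative, so report the other preimage -R.
Answer: -\frac{15}{17} + \frac{8}{17} e_{1} e_{2}. Sheet selection: the two-to-one cover makes ±R indistinguishable at the matrix level (trace \frac{611}{289}), so uniqueness comes from the required sign on e_{1} e_{2}.


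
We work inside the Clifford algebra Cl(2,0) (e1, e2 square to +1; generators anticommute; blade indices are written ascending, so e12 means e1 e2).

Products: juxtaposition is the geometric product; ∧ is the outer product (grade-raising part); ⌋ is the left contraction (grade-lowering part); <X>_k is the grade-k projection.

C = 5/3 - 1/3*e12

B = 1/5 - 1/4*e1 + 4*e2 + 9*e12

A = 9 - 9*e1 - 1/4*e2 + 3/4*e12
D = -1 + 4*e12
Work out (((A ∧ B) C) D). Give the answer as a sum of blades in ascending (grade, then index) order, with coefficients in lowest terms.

step 1: 9/5 - 81/20*e1 + 719/20*e2 + 3607/80*e12
step 2: 4327/240 + 157/30*e1 + 919/15*e2 + 17891/240*e12
step 3: -25297/80 - 2503/10*e1 - 121/3*e2 - 583/240*e12
Answer: -25297/80 - 2503/10*e1 - 121/3*e2 - 583/240*e12


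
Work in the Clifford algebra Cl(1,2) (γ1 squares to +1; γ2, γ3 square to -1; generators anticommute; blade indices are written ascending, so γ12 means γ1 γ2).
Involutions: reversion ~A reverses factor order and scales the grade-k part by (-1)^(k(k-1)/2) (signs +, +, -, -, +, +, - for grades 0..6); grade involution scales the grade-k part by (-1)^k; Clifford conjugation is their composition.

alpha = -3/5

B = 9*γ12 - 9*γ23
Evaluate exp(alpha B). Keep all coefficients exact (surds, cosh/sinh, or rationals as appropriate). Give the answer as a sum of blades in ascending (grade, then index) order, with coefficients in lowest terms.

B^2 term by term: the squares give (9)^2*(γ12)^2 + (-9)^2*(γ23)^2 = 81*(+1) + 81*(-1) = 0 (each basis 2-blade squares to minus the product of its generators' squares); cross terms between blades sharing an index anticommute and cancel. So B^2 = 0.
B^2 = 0, so the series closes: exp(alpha B) = 1 + alpha B (parabolic case).
Answer: 1 - 27/5*γ12 + 27/5*γ23


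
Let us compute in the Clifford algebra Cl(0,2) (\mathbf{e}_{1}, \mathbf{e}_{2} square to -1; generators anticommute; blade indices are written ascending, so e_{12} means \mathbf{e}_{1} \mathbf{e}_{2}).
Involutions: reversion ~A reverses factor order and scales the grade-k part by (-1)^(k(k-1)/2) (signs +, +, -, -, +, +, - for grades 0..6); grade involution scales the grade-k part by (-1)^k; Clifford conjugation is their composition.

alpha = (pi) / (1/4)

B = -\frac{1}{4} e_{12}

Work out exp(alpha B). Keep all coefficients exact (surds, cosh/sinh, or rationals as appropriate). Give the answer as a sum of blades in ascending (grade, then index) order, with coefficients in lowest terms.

B^2 = (-\frac{1}{4})^2*(e_{12})^2 = \frac{1}{16}*(-1) = -\frac{1}{16} (a basis 2-blade squares to minus the product of its generators' squares).
B^2 = -\frac{1}{16} — a negative square means the series sums to a rotation: l = \frac{1}{4}, alpha*l = \pi, so exp(alpha B) = cos(\pi) + (sin(\pi)/(\frac{1}{4}))*B = -1 + (0)*B.
Answer: -1


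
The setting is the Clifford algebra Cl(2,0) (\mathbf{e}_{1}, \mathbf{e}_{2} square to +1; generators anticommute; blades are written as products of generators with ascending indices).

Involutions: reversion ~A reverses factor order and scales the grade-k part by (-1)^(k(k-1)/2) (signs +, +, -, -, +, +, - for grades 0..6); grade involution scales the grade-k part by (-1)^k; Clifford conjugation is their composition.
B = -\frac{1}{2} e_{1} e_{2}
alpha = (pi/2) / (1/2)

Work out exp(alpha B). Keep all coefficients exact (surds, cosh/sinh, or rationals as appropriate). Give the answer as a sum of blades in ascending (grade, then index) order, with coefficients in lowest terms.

B^2 = (-\frac{1}{2})^2*(e_{1} e_{2})^2 = \frac{1}{4}*(-1) = -\frac{1}{4} (a basis 2-blade squares to minus the product of its generators' squares).
B^2 = -\frac{1}{4} — the series telescopes trigonometrically here: l = \frac{1}{2}, alpha*l = \frac{\pi}{2}, so exp(alpha B) = cos(\frac{\pi}{2}) + (sin(\frac{\pi}{2})/(\frac{1}{2}))*B = 0 + (2)*B.
Answer: -e_{1} e_{2}


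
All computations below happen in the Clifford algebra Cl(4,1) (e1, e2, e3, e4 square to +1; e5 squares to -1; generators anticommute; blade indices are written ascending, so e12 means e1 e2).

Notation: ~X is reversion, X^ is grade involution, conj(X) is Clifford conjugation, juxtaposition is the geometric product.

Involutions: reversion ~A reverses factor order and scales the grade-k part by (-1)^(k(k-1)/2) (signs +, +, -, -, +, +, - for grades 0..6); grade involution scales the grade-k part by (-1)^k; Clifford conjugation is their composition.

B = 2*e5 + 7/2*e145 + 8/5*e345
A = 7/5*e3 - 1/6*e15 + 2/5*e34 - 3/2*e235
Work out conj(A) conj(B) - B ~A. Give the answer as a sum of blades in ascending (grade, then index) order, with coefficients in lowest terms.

first term: 1/3*e1 - 7/12*e4 + 16/25*e5 - 3*e23 + 12/5*e24 + 14/5*e35 - 56/25*e45 - 4/15*e134 - 7/5*e135 + 4/5*e345 + 21/4*e1234 + 49/10*e1345
second term: 1/3*e1 - 7/12*e4 + 16/25*e5 - 3*e23 + 12/5*e24 - 14/5*e35 + 56/25*e45 + 4/15*e134 + 7/5*e135 - 4/5*e345 - 21/4*e1234 + 49/10*e1345
Answer: 28/5*e35 - 112/25*e45 - 8/15*e134 - 14/5*e135 + 8/5*e345 + 21/2*e1234


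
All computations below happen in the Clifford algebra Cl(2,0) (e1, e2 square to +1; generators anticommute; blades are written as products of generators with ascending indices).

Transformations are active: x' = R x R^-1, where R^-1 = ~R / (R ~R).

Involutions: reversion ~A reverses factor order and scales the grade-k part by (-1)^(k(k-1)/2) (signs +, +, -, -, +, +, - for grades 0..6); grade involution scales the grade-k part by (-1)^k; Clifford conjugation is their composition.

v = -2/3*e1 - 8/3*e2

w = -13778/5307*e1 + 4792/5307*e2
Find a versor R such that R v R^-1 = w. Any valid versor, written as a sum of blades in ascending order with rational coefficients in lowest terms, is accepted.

Here q(v) = q(w) = 68/9; the classical choice R = v + w = -5772/1769*e1 - 3120/1769*e2 then realises v -> w under the sandwich.
Answer: -5772/1769*e1 - 3120/1769*e2


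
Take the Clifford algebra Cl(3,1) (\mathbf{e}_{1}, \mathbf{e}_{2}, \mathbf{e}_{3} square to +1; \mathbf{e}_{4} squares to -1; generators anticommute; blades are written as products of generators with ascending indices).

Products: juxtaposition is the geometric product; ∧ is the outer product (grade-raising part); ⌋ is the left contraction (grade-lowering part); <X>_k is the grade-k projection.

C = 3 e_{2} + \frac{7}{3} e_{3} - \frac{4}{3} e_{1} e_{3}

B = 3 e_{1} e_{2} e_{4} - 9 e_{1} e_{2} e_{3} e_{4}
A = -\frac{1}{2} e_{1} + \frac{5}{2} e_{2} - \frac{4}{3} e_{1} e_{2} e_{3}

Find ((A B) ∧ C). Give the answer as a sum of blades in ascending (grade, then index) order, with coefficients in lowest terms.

step 1: -12 e_{4} - \frac{15}{2} e_{1} e_{4} - \frac{3}{2} e_{2} e_{4} + 4 e_{3} e_{4} + \frac{45}{2} e_{1} e_{3} e_{4} + \frac{9}{2} e_{2} e_{3} e_{4}
step 2: 36 e_{2} e_{4} + 28 e_{3} e_{4} + \frac{45}{2} e_{1} e_{2} e_{4} + \frac{67}{2} e_{1} e_{3} e_{4} + \frac{31}{2} e_{2} e_{3} e_{4} + \frac{131}{2} e_{1} e_{2} e_{3} e_{4}
Answer: 36 e_{2} e_{4} + 28 e_{3} e_{4} + \frac{45}{2} e_{1} e_{2} e_{4} + \frac{67}{2} e_{1} e_{3} e_{4} + \frac{31}{2} e_{2} e_{3} e_{4} + \frac{131}{2} e_{1} e_{2} e_{3} e_{4}


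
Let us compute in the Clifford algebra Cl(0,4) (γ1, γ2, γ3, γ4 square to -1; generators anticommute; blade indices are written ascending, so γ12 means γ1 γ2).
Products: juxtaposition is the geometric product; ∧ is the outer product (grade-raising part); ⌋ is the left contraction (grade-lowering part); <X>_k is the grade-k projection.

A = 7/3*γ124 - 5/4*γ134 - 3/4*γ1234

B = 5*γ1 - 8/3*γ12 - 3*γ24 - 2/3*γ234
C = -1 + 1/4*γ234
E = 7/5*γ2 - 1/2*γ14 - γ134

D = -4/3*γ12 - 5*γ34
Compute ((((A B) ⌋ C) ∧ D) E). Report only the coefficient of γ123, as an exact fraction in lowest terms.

step 1: 15/2*γ1 + 56/9*γ4 - 5/6*γ12 + 25/36*γ13 - 35/3*γ24 + 17/4*γ34 - 15/4*γ123 - 85/12*γ234
step 2: -85/48 - 17/16*γ2 - 35/12*γ3 - 14/9*γ23
step 3: 85/36*γ12 + 425/48*γ34 + 35/9*γ123 + 85/16*γ234
step 4: 799/144*γ1 - 85/16*γ12 + 2843/288*γ13 - 365/72*γ24 - 119/16*γ34 - 85/32*γ123 + 575/48*γ234
Answer: -85/32


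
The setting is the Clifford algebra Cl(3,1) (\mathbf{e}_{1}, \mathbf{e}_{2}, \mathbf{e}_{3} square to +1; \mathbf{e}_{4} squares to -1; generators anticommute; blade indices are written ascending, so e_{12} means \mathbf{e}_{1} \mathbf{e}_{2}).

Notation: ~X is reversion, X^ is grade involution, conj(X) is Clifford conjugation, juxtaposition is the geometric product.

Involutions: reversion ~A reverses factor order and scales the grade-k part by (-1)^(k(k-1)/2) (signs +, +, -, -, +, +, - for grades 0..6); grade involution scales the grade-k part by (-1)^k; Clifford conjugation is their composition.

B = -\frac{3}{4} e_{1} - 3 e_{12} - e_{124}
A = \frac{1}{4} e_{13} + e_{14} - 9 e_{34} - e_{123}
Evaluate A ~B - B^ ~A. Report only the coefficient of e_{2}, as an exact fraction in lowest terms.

first term: -e_{2} + \frac{51}{16} e_{3} + \frac{3}{4} e_{4} + \frac{3}{2} e_{23} + 3 e_{24} + e_{34} + 9 e_{123} + \frac{27}{4} e_{134} + \frac{1}{4} e_{234} - 27 e_{1234}
second term: e_{2} + \frac{45}{16} e_{3} - \frac{3}{4} e_{4} - 3 e_{24} + e_{34} + 9 e_{123} + \frac{27}{4} e_{134} + \frac{1}{4} e_{234} - 27 e_{1234}
Answer: -2


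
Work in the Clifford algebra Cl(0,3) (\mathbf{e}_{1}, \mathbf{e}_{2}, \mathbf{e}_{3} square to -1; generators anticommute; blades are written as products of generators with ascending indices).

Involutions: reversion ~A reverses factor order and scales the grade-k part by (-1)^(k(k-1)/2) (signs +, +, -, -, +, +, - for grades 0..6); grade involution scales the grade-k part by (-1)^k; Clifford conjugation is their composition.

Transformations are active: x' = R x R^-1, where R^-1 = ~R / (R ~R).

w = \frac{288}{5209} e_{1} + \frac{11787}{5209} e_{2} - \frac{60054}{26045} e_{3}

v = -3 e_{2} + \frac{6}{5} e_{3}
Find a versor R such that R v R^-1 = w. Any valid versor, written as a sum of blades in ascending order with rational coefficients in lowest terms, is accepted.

Equal squares first: v^2 = w^2 = -\frac{261}{25}. Then v + w = \frac{288}{5209} e_{1} - \frac{3840}{5209} e_{2} - \frac{5760}{5209} e_{3} is a versor taking v to w, provided it is invertible.
Answer: \frac{288}{5209} e_{1} - \frac{3840}{5209} e_{2} - \frac{5760}{5209} e_{3}


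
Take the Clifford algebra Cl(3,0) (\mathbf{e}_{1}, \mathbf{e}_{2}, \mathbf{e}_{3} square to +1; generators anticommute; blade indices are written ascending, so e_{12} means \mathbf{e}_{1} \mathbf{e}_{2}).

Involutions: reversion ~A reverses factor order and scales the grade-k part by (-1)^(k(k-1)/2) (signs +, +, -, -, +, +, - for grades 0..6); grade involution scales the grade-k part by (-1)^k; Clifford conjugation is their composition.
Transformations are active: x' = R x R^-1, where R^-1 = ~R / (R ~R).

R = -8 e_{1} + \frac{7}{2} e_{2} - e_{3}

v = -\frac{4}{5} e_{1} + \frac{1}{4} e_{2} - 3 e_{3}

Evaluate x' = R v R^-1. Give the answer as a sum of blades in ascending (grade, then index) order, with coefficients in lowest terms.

~R = -8 e_{1} + \frac{7}{2} e_{2} - e_{3}, and R ~R = \frac{309}{4}, so R^-1 = ~R / (\frac{309}{4}).
R v = \frac{411}{40} + \frac{4}{5} e_{12} + \frac{116}{5} e_{13} - \frac{41}{4} e_{23}
Answer: -\frac{684}{515} e_{1} + \frac{1403}{2060} e_{2} + \frac{1408}{515} e_{3}


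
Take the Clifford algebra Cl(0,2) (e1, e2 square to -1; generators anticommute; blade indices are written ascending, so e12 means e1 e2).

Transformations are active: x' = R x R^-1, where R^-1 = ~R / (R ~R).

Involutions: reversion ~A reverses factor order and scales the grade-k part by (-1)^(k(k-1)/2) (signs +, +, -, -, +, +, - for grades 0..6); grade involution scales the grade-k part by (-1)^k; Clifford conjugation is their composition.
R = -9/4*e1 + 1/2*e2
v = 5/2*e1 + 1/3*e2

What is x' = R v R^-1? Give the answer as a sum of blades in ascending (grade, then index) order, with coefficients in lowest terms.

~R = -9/4*e1 + 1/2*e2, and R ~R = -85/16, so R^-1 = ~R / (-85/16).
R v = 131/24 - 2*e12
Answer: 361/170*e1 - 347/255*e2


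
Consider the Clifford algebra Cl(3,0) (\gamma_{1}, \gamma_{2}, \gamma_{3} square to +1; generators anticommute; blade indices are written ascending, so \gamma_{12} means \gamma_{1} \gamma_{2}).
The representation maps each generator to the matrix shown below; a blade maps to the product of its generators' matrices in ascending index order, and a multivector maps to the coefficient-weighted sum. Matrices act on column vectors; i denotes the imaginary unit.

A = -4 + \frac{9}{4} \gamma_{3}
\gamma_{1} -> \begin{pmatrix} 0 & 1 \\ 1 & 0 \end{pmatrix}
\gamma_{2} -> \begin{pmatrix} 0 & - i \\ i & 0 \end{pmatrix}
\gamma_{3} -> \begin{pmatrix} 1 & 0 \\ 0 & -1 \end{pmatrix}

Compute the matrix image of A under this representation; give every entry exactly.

M = (-4)*1 + (\frac{9}{4})*rho(\gamma_{3}), summed entrywise (1 is the identity matrix):
Answer: \begin{pmatrix} - \frac{7}{4} & 0 \\ 0 & - \frac{25}{4} \end{pmatrix}


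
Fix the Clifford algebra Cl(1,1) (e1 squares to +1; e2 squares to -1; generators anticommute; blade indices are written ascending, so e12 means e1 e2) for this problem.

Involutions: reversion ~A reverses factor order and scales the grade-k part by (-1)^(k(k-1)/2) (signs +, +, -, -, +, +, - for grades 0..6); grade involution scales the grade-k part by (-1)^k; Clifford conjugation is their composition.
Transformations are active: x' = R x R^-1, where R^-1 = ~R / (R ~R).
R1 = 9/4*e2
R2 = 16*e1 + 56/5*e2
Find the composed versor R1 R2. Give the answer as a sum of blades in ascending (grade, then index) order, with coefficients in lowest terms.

Distribute over the terms of R1 (each basis-blade product reordered to ascending indices, repeated generators contracted through their squares):
(9/4*e2) R2 = -126/5 - 36*e12
Answer: -126/5 - 36*e12


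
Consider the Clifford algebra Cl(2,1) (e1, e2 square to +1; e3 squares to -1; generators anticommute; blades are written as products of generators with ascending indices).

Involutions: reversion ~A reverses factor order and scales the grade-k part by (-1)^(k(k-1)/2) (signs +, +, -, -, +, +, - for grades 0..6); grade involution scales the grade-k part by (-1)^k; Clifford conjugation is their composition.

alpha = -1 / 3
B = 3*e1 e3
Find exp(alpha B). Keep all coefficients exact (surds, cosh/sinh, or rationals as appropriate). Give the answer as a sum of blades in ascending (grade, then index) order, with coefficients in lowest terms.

B^2 = (3)^2*(e1 e3)^2 = 9*(+1) = 9 (a basis 2-blade squares to minus the product of its generators' squares).
B^2 = 9 — a positive square means the series sums to a boost: l = 3, alpha*l = -1, so exp(alpha B) = cosh(-1) + (sinh(-1)/3)*B = cosh(1) + (-sinh(1)/3)*B.
Answer: cosh(1) - sinh(1)*e1 e3


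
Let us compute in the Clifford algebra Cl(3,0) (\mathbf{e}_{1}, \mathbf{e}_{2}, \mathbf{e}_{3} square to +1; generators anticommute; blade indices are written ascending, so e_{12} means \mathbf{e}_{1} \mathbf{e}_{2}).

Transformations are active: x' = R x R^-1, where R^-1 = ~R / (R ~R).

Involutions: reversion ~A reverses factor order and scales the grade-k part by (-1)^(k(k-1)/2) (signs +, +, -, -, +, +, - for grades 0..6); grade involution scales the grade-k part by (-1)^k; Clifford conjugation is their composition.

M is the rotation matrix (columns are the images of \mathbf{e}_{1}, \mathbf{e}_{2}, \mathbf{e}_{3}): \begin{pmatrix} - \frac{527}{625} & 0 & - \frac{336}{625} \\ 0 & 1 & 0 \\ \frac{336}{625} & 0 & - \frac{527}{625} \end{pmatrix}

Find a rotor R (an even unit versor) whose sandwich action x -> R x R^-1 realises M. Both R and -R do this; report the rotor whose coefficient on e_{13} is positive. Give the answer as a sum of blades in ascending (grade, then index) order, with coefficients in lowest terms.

Method: write R = a + b12*e_{12} + b13*e_{13} + b23*e_{23} with a^2 + b12^2 + b13^2 + b23^2 = 1 (so R^-1 = ~R). Expanding the columns R e_j ~R gives tr M = 4a^2 - 1 and, from the antisymmetric part, M21 - M12 = -4a*b12, M13 - M31 = 4a*b13, M32 - M23 = -4a*b23.
Here tr M = -\frac{429}{625}, so a^2 = (1 + tr M)/4 = \frac{49}{625} and a = ±\frac{7}{25}. Taking a = \frac{7}{25}: M21 - M12 = 0, M13 - M31 = -\frac{672}{625}, M32 - M23 = 0, giving b12 = 0, b13 = -\frac{24}{25}, b23 = 0, i.e. R = \frac{7}{25} - \frac{24}{25} e_{13}.
Its e_{13} coefficient is negative, so report the other preimage -R.
Answer: -\frac{7}{25} + \frac{24}{25} e_{13}. Uniqueness: Spin(3) -> SO(3) maps R and -R to the same rotation of trace -\frac{429}{625}; fixing the sign of the e_{13} coefficient removes the ambiguity.


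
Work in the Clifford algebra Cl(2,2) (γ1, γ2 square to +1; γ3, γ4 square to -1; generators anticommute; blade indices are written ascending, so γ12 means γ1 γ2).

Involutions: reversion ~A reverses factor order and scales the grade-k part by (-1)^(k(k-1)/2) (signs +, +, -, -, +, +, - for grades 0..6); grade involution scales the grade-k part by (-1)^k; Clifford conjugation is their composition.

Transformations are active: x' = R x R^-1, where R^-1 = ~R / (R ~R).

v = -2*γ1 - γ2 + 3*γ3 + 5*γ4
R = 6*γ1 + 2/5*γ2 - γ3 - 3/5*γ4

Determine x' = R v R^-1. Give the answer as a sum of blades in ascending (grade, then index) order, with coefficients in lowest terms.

~R = 6*γ1 + 2/5*γ2 - γ3 - 3/5*γ4, and R ~R = 174/5, so R^-1 = ~R / (174/5).
R v = -32/5 - 26/5*γ12 + 16*γ13 + 144/5*γ14 + 1/5*γ23 + 7/5*γ24 - 16/5*γ34
Answer: -6/29*γ1 + 371/435*γ2 - 229/87*γ3 - 693/145*γ4


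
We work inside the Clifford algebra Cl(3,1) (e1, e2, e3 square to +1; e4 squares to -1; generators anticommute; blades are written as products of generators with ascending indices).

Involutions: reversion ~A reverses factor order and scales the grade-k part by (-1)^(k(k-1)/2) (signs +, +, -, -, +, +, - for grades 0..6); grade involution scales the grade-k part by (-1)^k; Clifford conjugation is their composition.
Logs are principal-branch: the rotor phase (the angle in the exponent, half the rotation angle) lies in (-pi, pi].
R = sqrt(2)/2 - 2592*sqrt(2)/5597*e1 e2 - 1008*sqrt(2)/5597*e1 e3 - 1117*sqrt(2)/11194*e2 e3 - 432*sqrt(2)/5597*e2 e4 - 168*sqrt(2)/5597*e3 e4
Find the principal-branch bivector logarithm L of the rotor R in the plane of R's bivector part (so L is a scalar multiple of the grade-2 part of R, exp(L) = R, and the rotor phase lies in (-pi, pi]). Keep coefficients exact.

The scalar part of R is sqrt(2)/2, and that scalar determines the rotor phase on the principal branch; recovering the unit plane as bivector-part over sine of the phase gives L = phase * plane.
Concretely: cos(phase) = sqrt(2)/2 gives phase = ±pi/4, and since phase/sin(phase) is even the sign is immaterial: L = (phase/sin(phase)) * <R>_2 = (sqrt(2)*pi/4) * <R>_2.
Answer: -1296*pi/5597*e1 e2 - 504*pi/5597*e1 e3 - 1117*pi/22388*e2 e3 - 216*pi/5597*e2 e4 - 84*pi/5597*e3 e4


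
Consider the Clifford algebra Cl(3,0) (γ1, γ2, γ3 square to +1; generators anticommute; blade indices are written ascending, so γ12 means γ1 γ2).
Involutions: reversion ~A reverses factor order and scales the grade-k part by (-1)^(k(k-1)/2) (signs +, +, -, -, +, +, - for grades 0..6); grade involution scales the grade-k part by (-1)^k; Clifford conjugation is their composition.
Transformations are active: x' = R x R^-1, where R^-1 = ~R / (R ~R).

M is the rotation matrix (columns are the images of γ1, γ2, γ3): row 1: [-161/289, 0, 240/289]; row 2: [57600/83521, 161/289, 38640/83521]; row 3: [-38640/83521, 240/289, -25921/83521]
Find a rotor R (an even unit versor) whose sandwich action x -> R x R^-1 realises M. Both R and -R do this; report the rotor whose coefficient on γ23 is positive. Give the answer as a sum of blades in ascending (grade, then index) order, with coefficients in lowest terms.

Method: write R = a + b12*γ12 + b13*γ13 + b23*γ23 with a^2 + b12^2 + b13^2 + b23^2 = 1 (so R^-1 = ~R). Expanding the columns R e_j ~R gives tr M = 4a^2 - 1 and, from the antisymmetric part, M21 - M12 = -4a*b12, M13 - M31 = 4a*b13, M32 - M23 = -4a*b23.
Here tr M = -25921/83521, so a^2 = (1 + tr M)/4 = 14400/83521 and a = ±120/289. Taking a = 120/289: M21 - M12 = 57600/83521, M13 - M31 = 108000/83521, M32 - M23 = 30720/83521, giving b12 = -120/289, b13 = 225/289, b23 = -64/289, i.e. R = 120/289 - 120/289*γ12 + 225/289*γ13 - 64/289*γ23.
Its γ23 coefficient is negative, so report the other preimage -R.
Answer: -120/289 + 120/289*γ12 - 225/289*γ13 + 64/289*γ23. Note: both R and -R realise this M (trace -25921/83521); the covering map identifies them, and the γ23-coefficient sign is the tie-breaker.


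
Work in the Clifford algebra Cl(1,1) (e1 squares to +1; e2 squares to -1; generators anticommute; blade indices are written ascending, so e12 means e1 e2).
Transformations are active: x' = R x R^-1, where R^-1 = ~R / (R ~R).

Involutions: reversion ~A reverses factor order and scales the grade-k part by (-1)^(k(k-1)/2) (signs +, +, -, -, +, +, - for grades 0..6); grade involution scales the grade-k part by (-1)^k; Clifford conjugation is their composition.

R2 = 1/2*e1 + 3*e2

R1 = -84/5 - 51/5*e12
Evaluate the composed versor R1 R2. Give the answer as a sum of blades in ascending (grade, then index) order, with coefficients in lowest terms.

Distribute over the terms of R1 (each basis-blade product reordered to ascending indices, repeated generators contracted through their squares):
(-84/5) R2 = -42/5*e1 - 252/5*e2
(-51/5*e12) R2 = 153/5*e1 + 51/10*e2
Summing the partial products and collecting blades:
Answer: 111/5*e1 - 453/10*e2


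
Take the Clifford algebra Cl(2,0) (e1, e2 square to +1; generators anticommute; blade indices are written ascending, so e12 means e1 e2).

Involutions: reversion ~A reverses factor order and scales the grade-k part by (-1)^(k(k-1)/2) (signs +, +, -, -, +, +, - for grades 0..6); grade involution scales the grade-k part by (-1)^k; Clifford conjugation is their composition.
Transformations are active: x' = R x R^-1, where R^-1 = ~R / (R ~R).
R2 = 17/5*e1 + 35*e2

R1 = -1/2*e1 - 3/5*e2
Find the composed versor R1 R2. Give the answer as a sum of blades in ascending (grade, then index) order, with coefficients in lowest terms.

Distribute over the terms of R1 (each basis-blade product reordered to ascending indices, repeated generators contracted through their squares):
(-1/2*e1) R2 = -17/10 - 35/2*e12
(-3/5*e2) R2 = -21 + 51/25*e12
Summing the partial products and collecting blades:
Answer: -227/10 - 773/50*e12


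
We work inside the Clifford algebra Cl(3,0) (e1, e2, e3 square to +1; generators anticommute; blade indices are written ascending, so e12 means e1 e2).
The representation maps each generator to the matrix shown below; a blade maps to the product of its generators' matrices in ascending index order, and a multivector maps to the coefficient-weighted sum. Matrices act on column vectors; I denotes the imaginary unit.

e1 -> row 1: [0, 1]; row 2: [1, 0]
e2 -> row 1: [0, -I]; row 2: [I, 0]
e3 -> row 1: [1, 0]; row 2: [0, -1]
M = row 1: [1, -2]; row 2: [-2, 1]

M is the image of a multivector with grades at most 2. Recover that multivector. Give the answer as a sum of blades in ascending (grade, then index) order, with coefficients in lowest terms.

Method: 1, rho(e1), rho(e2), rho(e3) form a trace-orthogonal basis of the 2x2 complex matrices (tr(X Y) = 2 if X = Y, else 0), so M = m0*1 + m1*rho(e1) + m2*rho(e2) + m3*rho(e3) with m0 = tr(M)/2 = 1, m1 = tr(M rho(e1))/2 = -2, m2 = tr(M rho(e2))/2 = 0, m3 = tr(M rho(e3))/2 = 0.
Multiplying table entries, the bivector images are rho(e12) = I*rho(e3), rho(e13) = -I*rho(e2), rho(e23) = I*rho(e1); with real blade coefficients the real parts of m0..m3 are the coefficients of 1, e1, e2, e3 and the imaginary parts give the bivectors (e23: Im m1, e13: -Im m2, e12: Im m3).
Answer: 1 - 2*e1


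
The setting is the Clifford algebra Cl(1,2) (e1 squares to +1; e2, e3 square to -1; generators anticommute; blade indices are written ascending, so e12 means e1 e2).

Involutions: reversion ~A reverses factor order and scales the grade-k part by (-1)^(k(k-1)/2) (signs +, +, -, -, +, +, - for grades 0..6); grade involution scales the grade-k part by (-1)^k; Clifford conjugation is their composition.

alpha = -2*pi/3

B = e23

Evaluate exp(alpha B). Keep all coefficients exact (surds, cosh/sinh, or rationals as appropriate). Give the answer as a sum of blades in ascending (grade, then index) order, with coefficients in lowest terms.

B^2 = (1)^2*(e23)^2 = 1*(-1) = -1 (a basis 2-blade squares to minus the product of its generators' squares).
B^2 = -1 — the negative square puts this in the circular regime; l = 1, alpha*l = -2*pi/3, so exp(alpha B) = cos(-2*pi/3) + (sin(-2*pi/3)/1)*B = -1/2 + (-sqrt(3)/2)*B.
Answer: -1/2 - sqrt(3)/2*e23


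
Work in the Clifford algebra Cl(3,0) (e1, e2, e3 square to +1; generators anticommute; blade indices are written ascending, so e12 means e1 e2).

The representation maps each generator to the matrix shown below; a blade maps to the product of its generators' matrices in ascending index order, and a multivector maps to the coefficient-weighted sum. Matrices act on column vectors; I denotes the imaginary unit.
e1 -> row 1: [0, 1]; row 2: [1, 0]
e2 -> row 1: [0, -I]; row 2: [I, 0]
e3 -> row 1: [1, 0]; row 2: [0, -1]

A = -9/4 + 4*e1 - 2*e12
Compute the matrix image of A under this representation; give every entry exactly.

Bivector images (products of the table entries): rho(e12) = rho(e1)rho(e2) = row 1: [I, 0]; row 2: [0, -I].
M = (-9/4)*1 + (4)*rho(e1) + (-2)*rho(e12), summed entrywise (1 is the identity matrix):
Answer: row 1: [-9/4 - 2*I, 4]; row 2: [4, -9/4 + 2*I]


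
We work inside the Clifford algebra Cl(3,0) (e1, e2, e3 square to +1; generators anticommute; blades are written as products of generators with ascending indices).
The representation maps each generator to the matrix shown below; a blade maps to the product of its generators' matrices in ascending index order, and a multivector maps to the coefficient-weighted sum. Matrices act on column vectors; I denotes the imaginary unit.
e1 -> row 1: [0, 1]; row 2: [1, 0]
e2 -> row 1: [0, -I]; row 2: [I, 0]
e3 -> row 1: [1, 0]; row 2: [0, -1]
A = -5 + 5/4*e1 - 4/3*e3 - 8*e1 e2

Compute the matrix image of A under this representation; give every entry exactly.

Bivector images (products of the table entries): rho(e1 e2) = rho(e1)rho(e2) = row 1: [I, 0]; row 2: [0, -I].
M = (-5)*1 + (5/4)*rho(e1) + (-4/3)*rho(e3) + (-8)*rho(e1 e2), summed entrywise (1 is the identity matrix):
Answer: row 1: [-19/3 - 8*I, 5/4]; row 2: [5/4, -11/3 + 8*I]


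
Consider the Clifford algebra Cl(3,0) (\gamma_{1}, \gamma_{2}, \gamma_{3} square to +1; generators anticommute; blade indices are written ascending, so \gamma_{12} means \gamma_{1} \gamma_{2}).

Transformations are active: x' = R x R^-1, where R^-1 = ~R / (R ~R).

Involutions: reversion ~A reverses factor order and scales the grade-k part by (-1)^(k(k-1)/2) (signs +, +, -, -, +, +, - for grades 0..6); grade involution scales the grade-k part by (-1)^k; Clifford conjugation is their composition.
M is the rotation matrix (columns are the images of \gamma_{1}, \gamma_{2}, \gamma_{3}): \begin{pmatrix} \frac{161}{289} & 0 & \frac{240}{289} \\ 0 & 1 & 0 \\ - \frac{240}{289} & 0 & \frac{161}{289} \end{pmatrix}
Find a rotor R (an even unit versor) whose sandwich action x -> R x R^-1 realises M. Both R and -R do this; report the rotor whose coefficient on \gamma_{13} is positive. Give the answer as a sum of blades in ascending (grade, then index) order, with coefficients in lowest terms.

Method: write R = a + b12*\gamma_{12} + b13*\gamma_{13} + b23*\gamma_{23} with a^2 + b12^2 + b13^2 + b23^2 = 1 (so R^-1 = ~R). Expanding the columns R e_j ~R gives tr M = 4a^2 - 1 and, from the antisymmetric part, M21 - M12 = -4a*b12, M13 - M31 = 4a*b13, M32 - M23 = -4a*b23.
Here tr M = \frac{611}{289}, so a^2 = (1 + tr M)/4 = \frac{225}{289} and a = ±\frac{15}{17}. Taking a = \frac{15}{17}: M21 - M12 = 0, M13 - M31 = \frac{480}{289}, M32 - M23 = 0, giving b12 = 0, b13 = \frac{8}{17}, b23 = 0, i.e. R = \frac{15}{17} + \frac{8}{17} \gamma_{13}.
Its \gamma_{13} coefficient is already positive.
Answer: \frac{15}{17} + \frac{8}{17} \gamma_{13}. Note: both R and -R realise this M (trace \frac{611}{289}); the covering map identifies them, and the \gamma_{13}-coefficient sign is the tie-breaker.


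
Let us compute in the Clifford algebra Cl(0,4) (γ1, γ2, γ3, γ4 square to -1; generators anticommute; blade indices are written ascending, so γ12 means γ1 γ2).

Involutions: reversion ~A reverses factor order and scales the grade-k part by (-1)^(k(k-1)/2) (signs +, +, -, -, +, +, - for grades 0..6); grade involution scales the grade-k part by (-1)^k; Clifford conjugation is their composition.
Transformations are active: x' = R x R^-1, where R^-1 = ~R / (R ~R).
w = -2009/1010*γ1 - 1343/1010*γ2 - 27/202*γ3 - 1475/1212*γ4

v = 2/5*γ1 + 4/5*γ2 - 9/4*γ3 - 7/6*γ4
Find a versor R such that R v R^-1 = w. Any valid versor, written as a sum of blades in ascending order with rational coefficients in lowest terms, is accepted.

Take R = v + w = -321/202*γ1 - 107/202*γ2 - 963/404*γ3 - 963/404*γ4. Because q(v) = q(w) = -5201/720, conjugation by R sends v exactly to w.
Answer: -321/202*γ1 - 107/202*γ2 - 963/404*γ3 - 963/404*γ4


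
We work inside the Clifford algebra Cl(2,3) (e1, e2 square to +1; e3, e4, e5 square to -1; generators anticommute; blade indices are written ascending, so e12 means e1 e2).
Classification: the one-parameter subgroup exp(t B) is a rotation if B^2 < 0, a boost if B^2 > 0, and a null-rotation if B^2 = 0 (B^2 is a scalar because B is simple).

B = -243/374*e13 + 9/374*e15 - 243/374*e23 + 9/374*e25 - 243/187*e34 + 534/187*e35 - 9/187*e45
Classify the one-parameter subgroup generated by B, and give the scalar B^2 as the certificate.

B^2 term by term: the squares give (-243/374)^2*(e13)^2 + (9/374)^2*(e15)^2 + (-243/374)^2*(e23)^2 + (9/374)^2*(e25)^2 + (-243/187)^2*(e34)^2 + (534/187)^2*(e35)^2 + (-9/187)^2*(e45)^2 = 59049/139876*(+1) + 81/139876*(+1) + 59049/139876*(+1) + 81/139876*(+1) + 59049/34969*(-1) + 285156/34969*(-1) + 81/34969*(-1) = -9 (each basis 2-blade squares to minus the product of its generators' squares); cross terms between blades sharing an index anticommute and cancel; the commuting (index-disjoint) pairs give grade-4 terms 2*c*c'*(blade product), which cancel blade by blade — e1235: 2187/69938 - 2187/69938 = 0; e1345: 2187/34969 - 2187/34969 = 0; e2345: 2187/34969 - 2187/34969 = 0 — confirming B is simple. So B^2 = -9.
Answer: rotation, certificate B^2 = -9. Because -9 is invariant under every versor sandwich, the classification follows from its sign alone.


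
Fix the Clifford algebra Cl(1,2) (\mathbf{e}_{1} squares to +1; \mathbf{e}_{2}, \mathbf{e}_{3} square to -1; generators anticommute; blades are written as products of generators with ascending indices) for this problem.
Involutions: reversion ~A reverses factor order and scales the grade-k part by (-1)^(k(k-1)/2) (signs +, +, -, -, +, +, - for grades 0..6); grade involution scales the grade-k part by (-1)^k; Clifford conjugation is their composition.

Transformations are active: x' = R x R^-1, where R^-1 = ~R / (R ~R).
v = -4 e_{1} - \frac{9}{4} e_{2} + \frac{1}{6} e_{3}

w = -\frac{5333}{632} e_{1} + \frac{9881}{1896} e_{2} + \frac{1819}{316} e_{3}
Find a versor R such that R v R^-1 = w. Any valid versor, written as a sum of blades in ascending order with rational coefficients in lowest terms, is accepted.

Key observation: q(v) = q(w) = \frac{1571}{144} (sandwiches preserve the norm), so R = v + w = -\frac{7861}{632} e_{1} + \frac{5615}{1896} e_{2} + \frac{5615}{948} e_{3} works whenever it is invertible — the component of v along it is kept and (v - w)/2 reverses, sending v to w.
Answer: -\frac{7861}{632} e_{1} + \frac{5615}{1896} e_{2} + \frac{5615}{948} e_{3}


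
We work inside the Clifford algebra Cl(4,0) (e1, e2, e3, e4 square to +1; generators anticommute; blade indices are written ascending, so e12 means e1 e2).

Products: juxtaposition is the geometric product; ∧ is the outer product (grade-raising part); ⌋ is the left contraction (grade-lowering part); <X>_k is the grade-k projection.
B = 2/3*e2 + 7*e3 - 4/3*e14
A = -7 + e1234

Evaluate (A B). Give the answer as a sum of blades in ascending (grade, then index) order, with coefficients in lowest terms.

step 1: -14/3*e2 - 49*e3 + 28/3*e14 + 4/3*e23 - 7*e124 + 2/3*e134
Answer: -14/3*e2 - 49*e3 + 28/3*e14 + 4/3*e23 - 7*e124 + 2/3*e134


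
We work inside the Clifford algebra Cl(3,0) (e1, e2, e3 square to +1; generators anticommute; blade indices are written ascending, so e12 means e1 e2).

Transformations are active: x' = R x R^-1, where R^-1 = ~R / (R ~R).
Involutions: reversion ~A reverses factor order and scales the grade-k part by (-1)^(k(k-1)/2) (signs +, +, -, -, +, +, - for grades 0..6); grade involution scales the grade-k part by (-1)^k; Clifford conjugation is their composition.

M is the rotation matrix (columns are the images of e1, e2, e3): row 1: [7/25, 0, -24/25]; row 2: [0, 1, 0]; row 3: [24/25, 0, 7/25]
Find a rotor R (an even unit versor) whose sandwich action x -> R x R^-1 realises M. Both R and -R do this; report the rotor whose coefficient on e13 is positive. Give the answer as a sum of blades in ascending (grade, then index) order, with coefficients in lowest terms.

Method: write R = a + b12*e12 + b13*e13 + b23*e23 with a^2 + b12^2 + b13^2 + b23^2 = 1 (so R^-1 = ~R). Expanding the columns R e_j ~R gives tr M = 4a^2 - 1 and, from the antisymmetric part, M21 - M12 = -4a*b12, M13 - M31 = 4a*b13, M32 - M23 = -4a*b23.
Here tr M = 39/25, so a^2 = (1 + tr M)/4 = 16/25 and a = ±4/5. Taking a = 4/5: M21 - M12 = 0, M13 - M31 = -48/25, M32 - M23 = 0, giving b12 = 0, b13 = -3/5, b23 = 0, i.e. R = 4/5 - 3/5*e13.
Its e13 coefficient is negative, so report the other preimage -R.
Answer: -4/5 + 3/5*e13. Sheet selection: the two-to-one cover makes ±R indistinguishable at the matrix level (trace 39/25), so uniqueness comes from the required sign on e13.
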